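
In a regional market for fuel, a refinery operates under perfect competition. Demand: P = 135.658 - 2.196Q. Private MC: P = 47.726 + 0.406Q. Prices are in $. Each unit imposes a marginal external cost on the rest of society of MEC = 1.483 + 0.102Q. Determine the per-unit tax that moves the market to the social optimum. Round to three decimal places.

Social marginal cost = private MC + MEC = 49.209 + 0.508Q.
Set SMC = demand: 49.209 + 0.508Q = 135.658 - 2.196Q → Q* = 31.9708.
The Pigouvian tax equals MEC at Q*: 1.483 + 0.102×31.9708 = 4.7440.

tax = $4.744 per unit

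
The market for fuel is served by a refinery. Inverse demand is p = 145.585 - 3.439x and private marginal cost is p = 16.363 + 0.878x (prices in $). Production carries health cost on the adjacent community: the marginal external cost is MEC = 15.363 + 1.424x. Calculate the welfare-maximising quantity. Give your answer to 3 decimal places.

Social marginal cost = private MC + MEC = 31.726 + 2.302x.
Set SMC = demand: 31.726 + 2.302x = 145.585 - 3.439x → x* = 19.8326.

x* = 19.833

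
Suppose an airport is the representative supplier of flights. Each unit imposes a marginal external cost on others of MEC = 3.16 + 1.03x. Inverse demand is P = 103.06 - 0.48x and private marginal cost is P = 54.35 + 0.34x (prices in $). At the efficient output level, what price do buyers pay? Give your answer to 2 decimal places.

P = $91.24

Social marginal cost = private MC + MEC = 57.51 + 1.37x.
Set SMC = demand: 57.51 + 1.37x = 103.06 - 0.48x → x* = 24.6216.
Consumer price on the demand curve at x*: 103.06 − 0.48×24.6216 = 91.2416.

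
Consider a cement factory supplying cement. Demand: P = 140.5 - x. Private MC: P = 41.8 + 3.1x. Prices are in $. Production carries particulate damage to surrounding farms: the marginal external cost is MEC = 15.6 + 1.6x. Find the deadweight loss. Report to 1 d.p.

Market equilibrium (private): 41.8 + 3.1x = 140.5 - x → x_m = 24.0732.
Social marginal cost = private MC + MEC = 57.4 + 4.7x.
Set SMC = demand: 57.4 + 4.7x = 140.5 - x → x* = 14.5789.
Between x* and x_m the wedge SMC − demand runs linearly from 0 to MEC(x_m), so the loss is a triangle.
DWL = ½ × 9.4943 × 54.1171 = 256.9020.

DWL = $256.9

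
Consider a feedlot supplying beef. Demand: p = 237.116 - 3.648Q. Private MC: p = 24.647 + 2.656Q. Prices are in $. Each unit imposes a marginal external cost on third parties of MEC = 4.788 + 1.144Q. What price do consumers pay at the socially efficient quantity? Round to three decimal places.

P = $135.395

Social marginal cost = private MC + MEC = 29.435 + 3.800Q.
Set SMC = demand: 29.435 + 3.800Q = 237.116 - 3.648Q → Q* = 27.8841.
Consumer price on the demand curve at Q*: 237.116 − 3.648×27.8841 = 135.3948.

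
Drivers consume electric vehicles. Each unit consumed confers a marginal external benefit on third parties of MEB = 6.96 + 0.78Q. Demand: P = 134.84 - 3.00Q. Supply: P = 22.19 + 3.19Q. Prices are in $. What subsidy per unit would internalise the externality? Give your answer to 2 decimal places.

Social marginal benefit = demand + MEB = 141.80 - 2.22Q.
Set SMB = MC: 141.80 - 2.22Q = 22.19 + 3.19Q → Q* = 22.1091.
The Pigouvian subsidy equals MEB at Q*: 6.96 + 0.78×22.1091 = 24.2051.

subsidy = $24.21 per unit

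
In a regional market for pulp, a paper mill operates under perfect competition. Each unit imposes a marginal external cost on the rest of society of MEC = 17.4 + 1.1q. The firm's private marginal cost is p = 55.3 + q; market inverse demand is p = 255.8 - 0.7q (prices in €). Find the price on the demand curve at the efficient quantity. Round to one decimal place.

P = €210.0

Social marginal cost = private MC + MEC = 72.7 + 2.1q.
Set SMC = demand: 72.7 + 2.1q = 255.8 - 0.7q → q* = 65.3929.
Consumer price on the demand curve at q*: 255.8 − 0.7×65.3929 = 210.0250.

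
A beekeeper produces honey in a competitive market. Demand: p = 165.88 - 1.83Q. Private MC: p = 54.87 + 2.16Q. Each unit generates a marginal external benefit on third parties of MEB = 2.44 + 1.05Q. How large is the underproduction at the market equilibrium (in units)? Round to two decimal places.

Market equilibrium (private): 54.87 + 2.16Q = 165.88 - 1.83Q → Q_m = 27.8221.
Social marginal cost = private MC − MEB = 52.43 + 1.11Q.
Set SMC = demand: 52.43 + 1.11Q = 165.88 - 1.83Q → Q* = 38.5884.
Gap = |27.8221 − 38.5884| = 10.7663.

10.77 units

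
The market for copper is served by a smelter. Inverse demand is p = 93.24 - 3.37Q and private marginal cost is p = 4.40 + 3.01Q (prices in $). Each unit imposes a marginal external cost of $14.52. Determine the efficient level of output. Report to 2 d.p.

Q* = 11.65

Social marginal cost = private MC + MEC = 18.92 + 3.01Q.
Set SMC = demand: 18.92 + 3.01Q = 93.24 - 3.37Q → Q* = 11.6489.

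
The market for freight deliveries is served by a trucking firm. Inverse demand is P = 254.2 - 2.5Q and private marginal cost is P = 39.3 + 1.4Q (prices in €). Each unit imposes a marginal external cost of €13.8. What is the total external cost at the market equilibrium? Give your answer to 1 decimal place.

Market equilibrium (private): 39.3 + 1.4Q = 254.2 - 2.5Q → Q_m = 55.1026.
Total external cost = MEC × Q_m = 13.8 × 55.1026 = 760.4159.

€760.4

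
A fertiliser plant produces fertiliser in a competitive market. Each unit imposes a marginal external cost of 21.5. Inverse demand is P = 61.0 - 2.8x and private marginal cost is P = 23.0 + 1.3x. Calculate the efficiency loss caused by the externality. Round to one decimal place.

DWL = 56.4

Market equilibrium (private): 23.0 + 1.3x = 61.0 - 2.8x → x_m = 9.2683.
Social marginal cost = private MC + MEC = 44.5 + 1.3x.
Set SMC = demand: 44.5 + 1.3x = 61.0 - 2.8x → x* = 4.0244.
Between x* and x_m the wedge SMC − demand runs linearly from 0 to MEC(x_m), so the loss is a triangle.
DWL = ½ × 5.2439 × 21.5000 = 56.3719.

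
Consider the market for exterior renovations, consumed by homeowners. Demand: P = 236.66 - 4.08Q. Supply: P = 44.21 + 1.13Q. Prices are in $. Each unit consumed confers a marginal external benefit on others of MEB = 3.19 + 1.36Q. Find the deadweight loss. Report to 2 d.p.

Market equilibrium (private): 44.21 + 1.13Q = 236.66 - 4.08Q → Q_m = 36.9386.
Social marginal benefit = demand + MEB = 239.85 - 2.72Q.
Set SMB = MC: 239.85 - 2.72Q = 44.21 + 1.13Q → Q* = 50.8156.
The loss is the area between SMB and MC from Q* to Q_m; with linear curves that's a triangle of height MEB(Q_m).
DWL = ½ × 13.8770 × 53.4265 = 370.6998.

DWL = $370.70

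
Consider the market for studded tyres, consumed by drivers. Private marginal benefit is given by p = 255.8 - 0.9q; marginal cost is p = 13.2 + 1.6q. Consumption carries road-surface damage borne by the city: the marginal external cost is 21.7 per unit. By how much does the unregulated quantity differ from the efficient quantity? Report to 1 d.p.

8.7 units

Market equilibrium (private): 13.2 + 1.6q = 255.8 - 0.9q → q_m = 97.0400.
Social marginal benefit = demand − MEC = 234.1 - 0.9q.
Set SMB = MC: 234.1 - 0.9q = 13.2 + 1.6q → q* = 88.3600.
Gap = |97.0400 − 88.3600| = 8.6800.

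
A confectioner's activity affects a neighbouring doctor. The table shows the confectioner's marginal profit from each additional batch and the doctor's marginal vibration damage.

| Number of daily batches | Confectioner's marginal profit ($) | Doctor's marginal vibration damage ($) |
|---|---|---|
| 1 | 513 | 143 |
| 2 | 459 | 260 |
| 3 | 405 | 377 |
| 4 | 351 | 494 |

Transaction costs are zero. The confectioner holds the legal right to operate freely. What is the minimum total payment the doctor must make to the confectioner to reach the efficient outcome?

$351

Left alone the confectioner would choose level 4 (marginal profit stays positive).
Efficient level: k* = 3 (marginal profit ≥ marginal vibration damage through 3).
The doctor must at least cover the confectioner's forgone profit from cutting 4→3: 351 = 351.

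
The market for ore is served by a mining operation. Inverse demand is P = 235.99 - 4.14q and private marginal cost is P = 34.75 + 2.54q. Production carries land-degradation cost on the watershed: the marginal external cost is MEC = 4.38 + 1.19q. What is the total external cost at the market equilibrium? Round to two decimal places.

671.95

Market equilibrium (private): 34.75 + 2.54q = 235.99 - 4.14q → q_m = 30.1257.
Total external cost = ∫₀^{q_m} (4.38 + 1.19q) dq = 4.38×30.1257 + ½×1.19×30.1257² = 671.9475.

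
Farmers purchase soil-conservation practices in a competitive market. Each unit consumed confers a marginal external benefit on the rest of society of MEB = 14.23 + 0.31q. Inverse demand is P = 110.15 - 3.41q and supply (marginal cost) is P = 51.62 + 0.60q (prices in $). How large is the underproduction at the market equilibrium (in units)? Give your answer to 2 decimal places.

Market equilibrium (private): 51.62 + 0.60q = 110.15 - 3.41q → q_m = 14.5960.
Social marginal benefit = demand + MEB = 124.38 - 3.10q.
Set SMB = MC: 124.38 - 3.10q = 51.62 + 0.60q → q* = 19.6649.
Gap = |14.5960 − 19.6649| = 5.0689.

5.07 units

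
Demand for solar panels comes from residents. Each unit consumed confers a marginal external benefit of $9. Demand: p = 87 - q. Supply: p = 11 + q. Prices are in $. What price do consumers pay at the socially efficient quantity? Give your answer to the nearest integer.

Social marginal benefit = demand + MEB = 96 - q.
Set SMB = MC: 96 - q = 11 + q → q* = 42.5000.
Consumer price on the demand curve at q*: 87 − 1×42.5000 = 44.5000.

P = $45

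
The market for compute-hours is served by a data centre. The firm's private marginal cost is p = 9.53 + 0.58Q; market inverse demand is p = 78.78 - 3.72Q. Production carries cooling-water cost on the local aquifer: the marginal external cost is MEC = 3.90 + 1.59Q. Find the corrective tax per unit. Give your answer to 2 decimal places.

Social marginal cost = private MC + MEC = 13.43 + 2.17Q.
Set SMC = demand: 13.43 + 2.17Q = 78.78 - 3.72Q → Q* = 11.0951.
The Pigouvian tax equals MEC at Q*: 3.90 + 1.59×11.0951 = 21.5412.

tax = 21.54 per unit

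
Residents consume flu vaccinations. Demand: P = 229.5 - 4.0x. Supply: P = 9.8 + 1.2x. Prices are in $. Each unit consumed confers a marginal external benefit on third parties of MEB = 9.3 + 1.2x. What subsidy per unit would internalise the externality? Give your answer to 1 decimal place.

Social marginal benefit = demand + MEB = 238.8 - 2.8x.
Set SMB = MC: 238.8 - 2.8x = 9.8 + 1.2x → x* = 57.2500.
The Pigouvian subsidy equals MEB at x*: 9.3 + 1.2×57.2500 = 78.0000.

subsidy = $78.0 per unit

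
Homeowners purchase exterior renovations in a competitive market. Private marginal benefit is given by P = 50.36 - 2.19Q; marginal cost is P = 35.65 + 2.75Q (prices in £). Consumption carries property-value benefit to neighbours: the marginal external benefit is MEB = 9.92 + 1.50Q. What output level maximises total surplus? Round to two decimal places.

Q* = 7.16

Social marginal benefit = demand + MEB = 60.28 - 0.69Q.
Set SMB = MC: 60.28 - 0.69Q = 35.65 + 2.75Q → Q* = 7.1599.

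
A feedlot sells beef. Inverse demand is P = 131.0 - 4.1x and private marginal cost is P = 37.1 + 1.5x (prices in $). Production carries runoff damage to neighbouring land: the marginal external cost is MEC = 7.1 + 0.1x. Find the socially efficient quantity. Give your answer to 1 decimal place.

x* = 15.2

Social marginal cost = private MC + MEC = 44.2 + 1.6x.
Set SMC = demand: 44.2 + 1.6x = 131.0 - 4.1x → x* = 15.2281.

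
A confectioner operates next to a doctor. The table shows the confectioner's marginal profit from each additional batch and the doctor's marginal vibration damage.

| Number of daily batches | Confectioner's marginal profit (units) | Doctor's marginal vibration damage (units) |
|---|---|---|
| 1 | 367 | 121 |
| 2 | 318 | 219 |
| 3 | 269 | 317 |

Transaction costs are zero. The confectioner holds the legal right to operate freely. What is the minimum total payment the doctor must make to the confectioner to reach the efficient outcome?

269

Left alone the confectioner would choose level 3 (marginal profit stays positive).
Efficient level: k* = 2 (marginal profit ≥ marginal vibration damage through 2).
The doctor must at least cover the confectioner's forgone profit from cutting 3→2: 269 = 269.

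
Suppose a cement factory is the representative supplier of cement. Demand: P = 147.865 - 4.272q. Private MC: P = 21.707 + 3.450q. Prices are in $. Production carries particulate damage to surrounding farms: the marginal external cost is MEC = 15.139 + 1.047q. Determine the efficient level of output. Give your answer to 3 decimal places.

Social marginal cost = private MC + MEC = 36.846 + 4.497q.
Set SMC = demand: 36.846 + 4.497q = 147.865 - 4.272q → q* = 12.6604.

q* = 12.660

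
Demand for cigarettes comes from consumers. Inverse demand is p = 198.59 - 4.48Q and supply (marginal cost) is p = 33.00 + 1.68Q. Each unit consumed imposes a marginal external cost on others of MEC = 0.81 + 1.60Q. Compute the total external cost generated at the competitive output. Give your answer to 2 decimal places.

Market equilibrium (private): 33.00 + 1.68Q = 198.59 - 4.48Q → Q_m = 26.8815.
Total external cost = ∫₀^{Q_m} (0.81 + 1.60Q) dQ = 0.81×26.8815 + ½×1.60×26.8815² = 599.8660.

599.87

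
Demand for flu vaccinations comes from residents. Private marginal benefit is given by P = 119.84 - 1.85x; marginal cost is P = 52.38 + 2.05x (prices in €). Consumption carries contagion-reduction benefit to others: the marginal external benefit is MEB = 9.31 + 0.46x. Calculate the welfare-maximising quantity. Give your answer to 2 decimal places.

Social marginal benefit = demand + MEB = 129.15 - 1.39x.
Set SMB = MC: 129.15 - 1.39x = 52.38 + 2.05x → x* = 22.3169.

x* = 22.32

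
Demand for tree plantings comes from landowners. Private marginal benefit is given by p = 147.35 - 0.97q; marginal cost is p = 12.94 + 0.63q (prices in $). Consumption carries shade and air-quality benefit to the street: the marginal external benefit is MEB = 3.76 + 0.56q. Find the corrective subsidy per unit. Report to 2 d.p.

Social marginal benefit = demand + MEB = 151.11 - 0.41q.
Set SMB = MC: 151.11 - 0.41q = 12.94 + 0.63q → q* = 132.8558.
The Pigouvian subsidy equals MEB at q*: 3.76 + 0.56×132.8558 = 78.1592.

subsidy = $78.16 per unit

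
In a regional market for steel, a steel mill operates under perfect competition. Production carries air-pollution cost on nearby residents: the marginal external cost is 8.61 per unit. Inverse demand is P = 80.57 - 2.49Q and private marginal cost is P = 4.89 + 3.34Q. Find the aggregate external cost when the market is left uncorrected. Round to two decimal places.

Market equilibrium (private): 4.89 + 3.34Q = 80.57 - 2.49Q → Q_m = 12.9811.
Total external cost = MEC × Q_m = 8.61 × 12.9811 = 111.7673.

111.77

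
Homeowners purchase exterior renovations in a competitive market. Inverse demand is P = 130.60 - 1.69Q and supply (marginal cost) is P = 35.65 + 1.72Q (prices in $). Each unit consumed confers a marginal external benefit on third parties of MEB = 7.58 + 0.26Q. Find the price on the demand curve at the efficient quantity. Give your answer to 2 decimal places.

Social marginal benefit = demand + MEB = 138.18 - 1.43Q.
Set SMB = MC: 138.18 - 1.43Q = 35.65 + 1.72Q → Q* = 32.5492.
Consumer price on the demand curve at Q*: 130.60 − 1.69×32.5492 = 75.5919.

P = $75.59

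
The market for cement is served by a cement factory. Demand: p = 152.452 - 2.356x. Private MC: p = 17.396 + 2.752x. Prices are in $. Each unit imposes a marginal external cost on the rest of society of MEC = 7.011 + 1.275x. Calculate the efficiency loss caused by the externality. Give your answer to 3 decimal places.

Market equilibrium (private): 17.396 + 2.752x = 152.452 - 2.356x → x_m = 26.4401.
Social marginal cost = private MC + MEC = 24.407 + 4.027x.
Set SMC = demand: 24.407 + 4.027x = 152.452 - 2.356x → x* = 20.0603.
The loss is the area between SMC and demand from x* to x_m; with linear curves that's a triangle of height MEC(x_m).
DWL = ½ × 6.3798 × 40.7221 = 129.8994.

DWL = $129.899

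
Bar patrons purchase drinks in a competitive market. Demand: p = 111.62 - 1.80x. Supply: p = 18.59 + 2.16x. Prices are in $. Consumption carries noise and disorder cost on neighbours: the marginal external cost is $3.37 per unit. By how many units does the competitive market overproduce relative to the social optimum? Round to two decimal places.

Market equilibrium (private): 18.59 + 2.16x = 111.62 - 1.80x → x_m = 23.4924.
Social marginal benefit = demand − MEC = 108.25 - 1.80x.
Set SMB = MC: 108.25 - 1.80x = 18.59 + 2.16x → x* = 22.6414.
Gap = |23.4924 − 22.6414| = 0.8510.

0.85 units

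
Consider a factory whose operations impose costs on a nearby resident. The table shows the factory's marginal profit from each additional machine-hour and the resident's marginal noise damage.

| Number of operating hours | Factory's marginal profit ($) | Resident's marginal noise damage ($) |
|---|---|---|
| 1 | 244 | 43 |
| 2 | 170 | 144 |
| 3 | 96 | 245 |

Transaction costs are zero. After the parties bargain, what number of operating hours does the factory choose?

Bargaining reaches the level where marginal profit last exceeds marginal noise damage.
That holds through level 2 (170 ≥ 144) but not at 3 (96 < 245).

2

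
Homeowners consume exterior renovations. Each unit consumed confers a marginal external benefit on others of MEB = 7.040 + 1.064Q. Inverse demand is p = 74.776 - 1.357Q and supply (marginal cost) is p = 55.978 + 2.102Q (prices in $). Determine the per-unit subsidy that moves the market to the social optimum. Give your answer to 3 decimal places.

Social marginal benefit = demand + MEB = 81.816 - 0.293Q.
Set SMB = MC: 81.816 - 0.293Q = 55.978 + 2.102Q → Q* = 10.7883.
The Pigouvian subsidy equals MEB at Q*: 7.040 + 1.064×10.7883 = 18.5188.

subsidy = $18.519 per unit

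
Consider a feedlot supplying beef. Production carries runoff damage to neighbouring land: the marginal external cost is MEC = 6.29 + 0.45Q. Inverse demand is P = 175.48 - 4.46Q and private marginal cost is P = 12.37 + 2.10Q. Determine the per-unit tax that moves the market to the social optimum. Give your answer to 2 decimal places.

Social marginal cost = private MC + MEC = 18.66 + 2.55Q.
Set SMC = demand: 18.66 + 2.55Q = 175.48 - 4.46Q → Q* = 22.3709.
The Pigouvian tax equals MEC at Q*: 6.29 + 0.45×22.3709 = 16.3569.

tax = 16.36 per unit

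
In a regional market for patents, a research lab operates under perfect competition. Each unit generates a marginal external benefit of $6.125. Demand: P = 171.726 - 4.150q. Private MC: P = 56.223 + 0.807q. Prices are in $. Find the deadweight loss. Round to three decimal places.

DWL = $3.784

Market equilibrium (private): 56.223 + 0.807q = 171.726 - 4.150q → q_m = 23.3010.
Social marginal cost = private MC − MEB = 50.098 + 0.807q.
Set SMC = demand: 50.098 + 0.807q = 171.726 - 4.150q → q* = 24.5366.
Between q* and q_m the wedge demand − SMC runs linearly from 0 to MEB(q_m), so the loss is a triangle.
DWL = ½ × 1.2356 × 6.1250 = 3.7840.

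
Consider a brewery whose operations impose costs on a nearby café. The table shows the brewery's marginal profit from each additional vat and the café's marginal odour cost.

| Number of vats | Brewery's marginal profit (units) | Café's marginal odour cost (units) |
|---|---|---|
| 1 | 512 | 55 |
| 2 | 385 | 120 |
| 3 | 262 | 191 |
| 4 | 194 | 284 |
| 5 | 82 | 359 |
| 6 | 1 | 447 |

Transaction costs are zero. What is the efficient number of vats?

3

Bargaining reaches the level where marginal profit last exceeds marginal odour cost.
That holds through level 3 (262 ≥ 191) but not at 4 (194 < 284).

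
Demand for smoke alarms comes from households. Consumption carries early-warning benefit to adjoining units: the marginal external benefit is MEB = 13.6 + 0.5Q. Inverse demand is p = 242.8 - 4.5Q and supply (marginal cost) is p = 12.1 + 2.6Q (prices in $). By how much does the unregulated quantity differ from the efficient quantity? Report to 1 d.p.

Market equilibrium (private): 12.1 + 2.6Q = 242.8 - 4.5Q → Q_m = 32.4930.
Social marginal benefit = demand + MEB = 256.4 - 4.0Q.
Set SMB = MC: 256.4 - 4.0Q = 12.1 + 2.6Q → Q* = 37.0152.
Gap = |32.4930 − 37.0152| = 4.5222.

4.5 units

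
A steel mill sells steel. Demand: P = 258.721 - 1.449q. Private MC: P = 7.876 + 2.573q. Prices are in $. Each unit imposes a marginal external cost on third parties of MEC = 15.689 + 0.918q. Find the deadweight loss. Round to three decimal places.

Market equilibrium (private): 7.876 + 2.573q = 258.721 - 1.449q → q_m = 62.3682.
Social marginal cost = private MC + MEC = 23.565 + 3.491q.
Set SMC = demand: 23.565 + 3.491q = 258.721 - 1.449q → q* = 47.6024.
The welfare-loss triangle has base |q_m − q*| and height MEC(q_m) (the vertical gap between SMC and demand is zero at q* and MEC at q_m).
DWL = ½ × 14.7658 × 72.9430 = 538.5309.

DWL = $538.531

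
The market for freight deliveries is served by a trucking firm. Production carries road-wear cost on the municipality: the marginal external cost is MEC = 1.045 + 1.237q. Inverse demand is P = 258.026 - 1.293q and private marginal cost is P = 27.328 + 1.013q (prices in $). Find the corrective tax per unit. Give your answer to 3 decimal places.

Social marginal cost = private MC + MEC = 28.373 + 2.250q.
Set SMC = demand: 28.373 + 2.250q = 258.026 - 1.293q → q* = 64.8188.
The Pigouvian tax equals MEC at q*: 1.045 + 1.237×64.8188 = 81.2259.

tax = $81.226 per unit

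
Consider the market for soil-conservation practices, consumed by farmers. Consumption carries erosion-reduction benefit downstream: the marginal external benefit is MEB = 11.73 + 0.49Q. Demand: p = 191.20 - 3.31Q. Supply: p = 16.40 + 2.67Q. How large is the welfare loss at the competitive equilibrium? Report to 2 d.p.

DWL = 61.82

Market equilibrium (private): 16.40 + 2.67Q = 191.20 - 3.31Q → Q_m = 29.2308.
Social marginal benefit = demand + MEB = 202.93 - 2.82Q.
Set SMB = MC: 202.93 - 2.82Q = 16.40 + 2.67Q → Q* = 33.9763.
Between Q* and Q_m the wedge SMB − MC runs linearly from 0 to MEB(Q_m), so the loss is a triangle.
DWL = ½ × 4.7455 × 26.0531 = 61.8175.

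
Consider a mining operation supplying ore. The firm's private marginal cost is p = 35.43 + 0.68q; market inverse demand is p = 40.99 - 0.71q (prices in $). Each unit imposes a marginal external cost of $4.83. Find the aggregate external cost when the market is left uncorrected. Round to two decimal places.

Market equilibrium (private): 35.43 + 0.68q = 40.99 - 0.71q → q_m = 4.0000.
Total external cost = MEC × q_m = 4.83 × 4.0000 = 19.3200.

$19.32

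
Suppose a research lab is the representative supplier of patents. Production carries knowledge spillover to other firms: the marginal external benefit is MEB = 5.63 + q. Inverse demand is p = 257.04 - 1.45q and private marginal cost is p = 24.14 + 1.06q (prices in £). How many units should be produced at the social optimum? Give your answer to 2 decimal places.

Social marginal cost = private MC − MEB = 18.51 + 0.06q.
Set SMC = demand: 18.51 + 0.06q = 257.04 - 1.45q → q* = 157.9669.

q* = 157.97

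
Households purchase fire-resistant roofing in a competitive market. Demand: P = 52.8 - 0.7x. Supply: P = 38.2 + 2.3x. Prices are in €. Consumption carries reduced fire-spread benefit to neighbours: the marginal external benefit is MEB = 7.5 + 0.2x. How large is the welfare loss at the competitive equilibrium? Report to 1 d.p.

DWL = €12.8

Market equilibrium (private): 38.2 + 2.3x = 52.8 - 0.7x → x_m = 4.8667.
Social marginal benefit = demand + MEB = 60.3 - 0.5x.
Set SMB = MC: 60.3 - 0.5x = 38.2 + 2.3x → x* = 7.8929.
The loss is the area between SMB and MC from x* to x_m; with linear curves that's a triangle of height MEB(x_m).
DWL = ½ × 3.0262 × 8.4733 = 12.8210.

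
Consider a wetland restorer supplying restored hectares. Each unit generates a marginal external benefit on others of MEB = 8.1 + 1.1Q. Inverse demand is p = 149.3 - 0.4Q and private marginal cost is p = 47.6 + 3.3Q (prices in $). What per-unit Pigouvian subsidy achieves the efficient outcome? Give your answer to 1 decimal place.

subsidy = $54.6 per unit

Social marginal cost = private MC − MEB = 39.5 + 2.2Q.
Set SMC = demand: 39.5 + 2.2Q = 149.3 - 0.4Q → Q* = 42.2308.
The Pigouvian subsidy equals MEB at Q*: 8.1 + 1.1×42.2308 = 54.5539.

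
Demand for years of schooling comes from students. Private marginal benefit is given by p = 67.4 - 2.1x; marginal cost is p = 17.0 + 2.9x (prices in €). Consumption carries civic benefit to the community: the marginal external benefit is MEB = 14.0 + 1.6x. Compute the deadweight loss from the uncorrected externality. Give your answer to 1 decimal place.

Market equilibrium (private): 17.0 + 2.9x = 67.4 - 2.1x → x_m = 10.0800.
Social marginal benefit = demand + MEB = 81.4 - 0.5x.
Set SMB = MC: 81.4 - 0.5x = 17.0 + 2.9x → x* = 18.9412.
Between x* and x_m the wedge SMB − MC runs linearly from 0 to MEB(x_m), so the loss is a triangle.
DWL = ½ × 8.8612 × 30.1280 = 133.4851.

DWL = €133.5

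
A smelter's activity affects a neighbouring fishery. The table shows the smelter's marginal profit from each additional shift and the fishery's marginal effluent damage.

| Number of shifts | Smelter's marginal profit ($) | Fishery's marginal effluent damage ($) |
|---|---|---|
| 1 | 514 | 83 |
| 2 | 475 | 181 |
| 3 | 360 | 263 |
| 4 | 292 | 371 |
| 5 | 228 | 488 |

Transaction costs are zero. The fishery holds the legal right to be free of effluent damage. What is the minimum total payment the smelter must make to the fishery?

Efficient level: marginal profit ≥ marginal effluent damage through level 3, so k* = 3.
With the fishery holding the right, the smelter must at least compensate total damage at k*: 83 + 181 + 263 = 527.

$527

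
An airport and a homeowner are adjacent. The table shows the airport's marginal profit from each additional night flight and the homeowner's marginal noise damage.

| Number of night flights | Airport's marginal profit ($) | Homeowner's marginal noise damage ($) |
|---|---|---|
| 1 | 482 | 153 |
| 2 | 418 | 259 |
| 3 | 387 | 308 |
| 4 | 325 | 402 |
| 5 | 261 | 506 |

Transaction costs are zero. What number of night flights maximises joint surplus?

Bargaining reaches the level where marginal profit last exceeds marginal noise damage.
That holds through level 3 (387 ≥ 308) but not at 4 (325 < 402).

3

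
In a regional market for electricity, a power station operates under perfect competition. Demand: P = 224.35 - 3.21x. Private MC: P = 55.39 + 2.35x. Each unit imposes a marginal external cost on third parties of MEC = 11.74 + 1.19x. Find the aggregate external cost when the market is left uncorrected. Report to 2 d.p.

Market equilibrium (private): 55.39 + 2.35x = 224.35 - 3.21x → x_m = 30.3885.
Total external cost = ∫₀^{x_m} (11.74 + 1.19x) dx = 11.74×30.3885 + ½×1.19×30.3885² = 906.2202.

906.22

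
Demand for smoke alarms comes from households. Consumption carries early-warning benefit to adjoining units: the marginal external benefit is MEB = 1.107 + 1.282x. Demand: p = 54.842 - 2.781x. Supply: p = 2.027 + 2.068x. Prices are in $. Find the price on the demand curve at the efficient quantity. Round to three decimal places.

P = $12.802

Social marginal benefit = demand + MEB = 55.949 - 1.499x.
Set SMB = MC: 55.949 - 1.499x = 2.027 + 2.068x → x* = 15.1169.
Consumer price on the demand curve at x*: 54.842 − 2.781×15.1169 = 12.8019.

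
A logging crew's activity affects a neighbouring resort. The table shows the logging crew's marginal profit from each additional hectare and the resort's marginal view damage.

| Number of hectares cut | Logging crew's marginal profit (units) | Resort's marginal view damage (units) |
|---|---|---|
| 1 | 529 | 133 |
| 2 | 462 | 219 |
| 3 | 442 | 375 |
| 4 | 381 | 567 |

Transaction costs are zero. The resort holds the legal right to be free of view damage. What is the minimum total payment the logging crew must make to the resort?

Efficient level: marginal profit ≥ marginal view damage through level 3, so k* = 3.
With the resort holding the right, the logging crew must at least compensate total damage at k*: 133 + 219 + 375 = 727.

727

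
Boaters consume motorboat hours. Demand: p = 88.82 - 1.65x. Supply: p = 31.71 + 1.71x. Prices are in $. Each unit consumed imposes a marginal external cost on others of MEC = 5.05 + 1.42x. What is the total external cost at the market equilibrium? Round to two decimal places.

Market equilibrium (private): 31.71 + 1.71x = 88.82 - 1.65x → x_m = 16.9970.
Total external cost = ∫₀^{x_m} (5.05 + 1.42x) dx = 5.05×16.9970 + ½×1.42×16.9970² = 290.9524.

$290.95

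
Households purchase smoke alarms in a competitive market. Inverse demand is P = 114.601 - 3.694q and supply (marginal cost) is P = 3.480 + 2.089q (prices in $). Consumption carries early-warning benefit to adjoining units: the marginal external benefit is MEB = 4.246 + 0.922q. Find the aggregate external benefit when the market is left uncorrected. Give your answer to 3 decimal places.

Market equilibrium (private): 3.480 + 2.089q = 114.601 - 3.694q → q_m = 19.2151.
Total external benefit = ∫₀^{q_m} (4.246 + 0.922q) dq = 4.246×19.2151 + ½×0.922×19.2151² = 251.7978.

$251.798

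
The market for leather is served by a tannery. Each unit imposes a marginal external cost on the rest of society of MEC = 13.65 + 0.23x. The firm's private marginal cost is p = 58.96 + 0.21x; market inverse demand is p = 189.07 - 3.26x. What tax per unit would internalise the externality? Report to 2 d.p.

tax = 20.89 per unit

Social marginal cost = private MC + MEC = 72.61 + 0.44x.
Set SMC = demand: 72.61 + 0.44x = 189.07 - 3.26x → x* = 31.4757.
The Pigouvian tax equals MEC at x*: 13.65 + 0.23×31.4757 = 20.8894.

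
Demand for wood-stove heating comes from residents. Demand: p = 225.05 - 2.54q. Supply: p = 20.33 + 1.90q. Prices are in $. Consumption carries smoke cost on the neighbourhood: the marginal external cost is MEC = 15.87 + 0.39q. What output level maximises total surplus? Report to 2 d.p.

Social marginal benefit = demand − MEC = 209.18 - 2.93q.
Set SMB = MC: 209.18 - 2.93q = 20.33 + 1.90q → q* = 39.0994.

q* = 39.10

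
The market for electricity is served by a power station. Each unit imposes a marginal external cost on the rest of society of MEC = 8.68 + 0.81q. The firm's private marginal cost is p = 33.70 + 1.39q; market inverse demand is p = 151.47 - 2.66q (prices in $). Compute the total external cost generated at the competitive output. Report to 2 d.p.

Market equilibrium (private): 33.70 + 1.39q = 151.47 - 2.66q → q_m = 29.0790.
Total external cost = ∫₀^{q_m} (8.68 + 0.81q) dq = 8.68×29.0790 + ½×0.81×29.0790² = 594.8690.

$594.87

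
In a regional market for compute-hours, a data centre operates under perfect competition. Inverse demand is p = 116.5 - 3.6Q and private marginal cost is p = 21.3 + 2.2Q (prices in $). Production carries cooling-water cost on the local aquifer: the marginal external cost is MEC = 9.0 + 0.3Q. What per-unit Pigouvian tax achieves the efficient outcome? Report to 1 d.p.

tax = $13.2 per unit

Social marginal cost = private MC + MEC = 30.3 + 2.5Q.
Set SMC = demand: 30.3 + 2.5Q = 116.5 - 3.6Q → Q* = 14.1311.
The Pigouvian tax equals MEC at Q*: 9.0 + 0.3×14.1311 = 13.2393.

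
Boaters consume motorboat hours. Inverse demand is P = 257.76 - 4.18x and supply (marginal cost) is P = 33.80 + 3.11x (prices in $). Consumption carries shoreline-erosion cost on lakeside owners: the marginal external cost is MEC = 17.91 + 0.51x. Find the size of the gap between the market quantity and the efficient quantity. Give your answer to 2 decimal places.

Market equilibrium (private): 33.80 + 3.11x = 257.76 - 4.18x → x_m = 30.7215.
Social marginal benefit = demand − MEC = 239.85 - 4.69x.
Set SMB = MC: 239.85 - 4.69x = 33.80 + 3.11x → x* = 26.4167.
Gap = |30.7215 − 26.4167| = 4.3048.

4.30 units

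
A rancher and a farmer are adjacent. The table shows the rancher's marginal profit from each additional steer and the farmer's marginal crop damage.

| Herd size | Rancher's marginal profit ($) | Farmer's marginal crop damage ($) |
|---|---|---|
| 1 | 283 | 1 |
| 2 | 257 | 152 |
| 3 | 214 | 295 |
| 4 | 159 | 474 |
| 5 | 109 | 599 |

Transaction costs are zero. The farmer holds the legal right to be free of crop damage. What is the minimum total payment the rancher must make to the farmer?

Efficient level: marginal profit ≥ marginal crop damage through level 2, so k* = 2.
With the farmer holding the right, the rancher must at least compensate total damage at k*: 1 + 152 = 153.

$153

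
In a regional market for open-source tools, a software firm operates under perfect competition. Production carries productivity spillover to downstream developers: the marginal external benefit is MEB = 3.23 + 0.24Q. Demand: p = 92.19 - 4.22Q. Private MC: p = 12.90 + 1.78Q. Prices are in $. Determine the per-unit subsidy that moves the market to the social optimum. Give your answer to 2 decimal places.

Social marginal cost = private MC − MEB = 9.67 + 1.54Q.
Set SMC = demand: 9.67 + 1.54Q = 92.19 - 4.22Q → Q* = 14.3264.
The Pigouvian subsidy equals MEB at Q*: 3.23 + 0.24×14.3264 = 6.6683.

subsidy = $6.67 per unit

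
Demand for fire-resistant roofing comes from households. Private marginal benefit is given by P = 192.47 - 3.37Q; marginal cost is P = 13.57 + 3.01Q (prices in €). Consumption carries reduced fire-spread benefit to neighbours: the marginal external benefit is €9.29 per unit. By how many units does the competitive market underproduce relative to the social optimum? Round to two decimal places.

Market equilibrium (private): 13.57 + 3.01Q = 192.47 - 3.37Q → Q_m = 28.0408.
Social marginal benefit = demand + MEB = 201.76 - 3.37Q.
Set SMB = MC: 201.76 - 3.37Q = 13.57 + 3.01Q → Q* = 29.4969.
Gap = |28.0408 − 29.4969| = 1.4561.

1.46 units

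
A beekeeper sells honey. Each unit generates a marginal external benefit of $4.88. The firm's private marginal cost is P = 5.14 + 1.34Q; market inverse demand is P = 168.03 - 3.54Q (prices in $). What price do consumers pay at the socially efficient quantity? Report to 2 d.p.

Social marginal cost = private MC − MEB = 0.26 + 1.34Q.
Set SMC = demand: 0.26 + 1.34Q = 168.03 - 3.54Q → Q* = 34.3791.
Consumer price on the demand curve at Q*: 168.03 − 3.54×34.3791 = 46.3280.

P = $46.33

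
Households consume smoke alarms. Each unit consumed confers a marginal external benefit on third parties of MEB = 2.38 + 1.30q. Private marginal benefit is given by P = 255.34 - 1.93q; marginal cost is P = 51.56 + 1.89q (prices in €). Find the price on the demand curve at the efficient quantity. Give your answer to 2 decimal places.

P = €97.45

Social marginal benefit = demand + MEB = 257.72 - 0.63q.
Set SMB = MC: 257.72 - 0.63q = 51.56 + 1.89q → q* = 81.8095.
Consumer price on the demand curve at q*: 255.34 − 1.93×81.8095 = 97.4477.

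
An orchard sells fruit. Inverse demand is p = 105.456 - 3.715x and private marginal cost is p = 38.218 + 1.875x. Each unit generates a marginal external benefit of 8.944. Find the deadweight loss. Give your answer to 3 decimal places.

DWL = 7.155

Market equilibrium (private): 38.218 + 1.875x = 105.456 - 3.715x → x_m = 12.0283.
Social marginal cost = private MC − MEB = 29.274 + 1.875x.
Set SMC = demand: 29.274 + 1.875x = 105.456 - 3.715x → x* = 13.6283.
Between x* and x_m the wedge demand − SMC runs linearly from 0 to MEB(x_m), so the loss is a triangle.
DWL = ½ × 1.6000 × 8.9440 = 7.1552.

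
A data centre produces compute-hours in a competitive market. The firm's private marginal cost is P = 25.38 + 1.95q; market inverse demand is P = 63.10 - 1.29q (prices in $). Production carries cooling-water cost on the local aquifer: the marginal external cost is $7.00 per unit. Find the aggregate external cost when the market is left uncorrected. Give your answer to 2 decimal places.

$81.49

Market equilibrium (private): 25.38 + 1.95q = 63.10 - 1.29q → q_m = 11.6420.
Total external cost = MEC × q_m = 7.00 × 11.6420 = 81.4940.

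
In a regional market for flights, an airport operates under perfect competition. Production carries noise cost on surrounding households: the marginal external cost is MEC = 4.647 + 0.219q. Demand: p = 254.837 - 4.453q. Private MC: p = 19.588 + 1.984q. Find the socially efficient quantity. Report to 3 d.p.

Social marginal cost = private MC + MEC = 24.235 + 2.203q.
Set SMC = demand: 24.235 + 2.203q = 254.837 - 4.453q → q* = 34.6457.

q* = 34.646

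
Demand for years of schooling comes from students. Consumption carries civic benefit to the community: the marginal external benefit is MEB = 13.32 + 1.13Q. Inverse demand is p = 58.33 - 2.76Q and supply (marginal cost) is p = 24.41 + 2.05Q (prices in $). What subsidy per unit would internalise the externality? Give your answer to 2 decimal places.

subsidy = $27.83 per unit

Social marginal benefit = demand + MEB = 71.65 - 1.63Q.
Set SMB = MC: 71.65 - 1.63Q = 24.41 + 2.05Q → Q* = 12.8370.
The Pigouvian subsidy equals MEB at Q*: 13.32 + 1.13×12.8370 = 27.8258.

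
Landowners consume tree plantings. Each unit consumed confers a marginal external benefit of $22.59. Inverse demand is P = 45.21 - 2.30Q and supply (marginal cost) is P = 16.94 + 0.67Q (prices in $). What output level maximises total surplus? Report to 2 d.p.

Social marginal benefit = demand + MEB = 67.80 - 2.30Q.
Set SMB = MC: 67.80 - 2.30Q = 16.94 + 0.67Q → Q* = 17.1246.

Q* = 17.12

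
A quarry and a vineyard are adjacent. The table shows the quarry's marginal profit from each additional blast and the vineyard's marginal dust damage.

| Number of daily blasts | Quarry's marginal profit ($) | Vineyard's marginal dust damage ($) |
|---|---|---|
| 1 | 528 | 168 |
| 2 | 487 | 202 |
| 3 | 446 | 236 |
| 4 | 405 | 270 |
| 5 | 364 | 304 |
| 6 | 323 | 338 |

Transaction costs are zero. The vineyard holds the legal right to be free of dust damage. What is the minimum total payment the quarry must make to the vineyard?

$1180

Efficient level: marginal profit ≥ marginal dust damage through level 5, so k* = 5.
With the vineyard holding the right, the quarry must at least compensate total damage at k*: 168 + 202 + 236 + 270 + 304 = 1180.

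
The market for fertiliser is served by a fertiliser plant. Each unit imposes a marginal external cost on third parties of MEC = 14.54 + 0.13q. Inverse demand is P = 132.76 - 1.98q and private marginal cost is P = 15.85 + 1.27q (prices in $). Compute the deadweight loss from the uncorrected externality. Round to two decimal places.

DWL = $54.63

Market equilibrium (private): 15.85 + 1.27q = 132.76 - 1.98q → q_m = 35.9723.
Social marginal cost = private MC + MEC = 30.39 + 1.40q.
Set SMC = demand: 30.39 + 1.40q = 132.76 - 1.98q → q* = 30.2870.
The welfare-loss triangle has base |q_m − q*| and height MEC(q_m) (the vertical gap between SMC and demand is zero at q* and MEC at q_m).
DWL = ½ × 5.6853 × 19.2164 = 54.6255.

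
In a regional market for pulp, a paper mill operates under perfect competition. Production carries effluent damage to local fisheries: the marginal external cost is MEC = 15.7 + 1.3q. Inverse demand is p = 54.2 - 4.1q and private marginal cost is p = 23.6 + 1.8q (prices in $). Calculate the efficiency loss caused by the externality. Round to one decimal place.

Market equilibrium (private): 23.6 + 1.8q = 54.2 - 4.1q → q_m = 5.1864.
Social marginal cost = private MC + MEC = 39.3 + 3.1q.
Set SMC = demand: 39.3 + 3.1q = 54.2 - 4.1q → q* = 2.0694.
The welfare-loss triangle has base |q_m − q*| and height MEC(q_m) (the vertical gap between SMC and demand is zero at q* and MEC at q_m).
DWL = ½ × 3.1170 × 22.4424 = 34.9765.

DWL = $35.0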